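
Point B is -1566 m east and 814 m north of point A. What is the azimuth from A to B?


az = atan2(-1566, 814) = -62.5 deg
adjusted to 0-360: 297.5 degrees

297.5 degrees


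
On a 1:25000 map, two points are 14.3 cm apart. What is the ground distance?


ground = 14.3 cm * 25000 / 100 = 3575.0 m = 3.575 km

3.575 km


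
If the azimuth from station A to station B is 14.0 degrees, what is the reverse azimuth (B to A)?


back azimuth = (14.0 + 180) mod 360 = 194.0 degrees

194.0 degrees


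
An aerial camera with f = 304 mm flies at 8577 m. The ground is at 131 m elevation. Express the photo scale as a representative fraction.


scale = f / (H - h) = 304 mm / 8446 m = 304 / 8446000 = 1:27783

1:27783


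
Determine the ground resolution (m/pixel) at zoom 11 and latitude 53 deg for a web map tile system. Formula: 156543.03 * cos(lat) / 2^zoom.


res = 156543.03 * cos(53) / 2^11 = 156543.03 * 0.60181502 / 2048 = 46.0 m/pixel

46.0 m/pixel


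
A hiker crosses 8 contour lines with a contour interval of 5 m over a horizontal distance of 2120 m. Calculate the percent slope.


elevation change = 8 * 5 = 40 m
slope = 40 / 2120 * 100 = 1.9%

1.9%


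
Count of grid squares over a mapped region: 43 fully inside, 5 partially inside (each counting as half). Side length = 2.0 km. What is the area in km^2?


effective squares = 43 + 5 * 0.5 = 45.5
area = 45.5 * 4.0 = 182.0 km^2

182.0 km^2


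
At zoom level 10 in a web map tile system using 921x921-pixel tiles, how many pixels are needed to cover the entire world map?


tiles per axis = 2^10 = 1024
total tiles = 1024^2 = 1048576
pixels per axis = 1024 * 921 = 943104
total pixels = 943104^2 = 889445154816

889445154816 pixels


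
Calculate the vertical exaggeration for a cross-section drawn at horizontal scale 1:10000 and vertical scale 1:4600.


VE = horizontal_scale / vertical_scale = 10000 / 4600 ≈ 2.2

2.2x


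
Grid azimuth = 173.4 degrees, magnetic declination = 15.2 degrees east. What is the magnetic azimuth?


magnetic azimuth = grid azimuth - declination (east +ve)
mag_az = 173.4 - 15.2 = 158.2 degrees

158.2 degrees


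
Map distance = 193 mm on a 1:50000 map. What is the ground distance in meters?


ground = 193 mm * 50000 / 1000 = 9650.0 m

9650.0 m


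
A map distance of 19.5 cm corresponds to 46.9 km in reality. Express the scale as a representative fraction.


ground = 46.9 km = 4690000 cm; RF denominator = ground / map = 4690000 / 19.5 ≈ 240513; RF = 1:240513

1:240513


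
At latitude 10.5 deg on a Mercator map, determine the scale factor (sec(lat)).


SF = 1 / cos(10.5) = 1 / 0.983255 = 1.017

1.017


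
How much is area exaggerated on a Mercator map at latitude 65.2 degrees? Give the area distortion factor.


area_distortion = 1/cos^2(65.2) = 5.684

5.684


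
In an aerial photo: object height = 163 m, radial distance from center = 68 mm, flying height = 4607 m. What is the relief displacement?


d = h * r / H = 163 * 68 / 4607 = 2.41 mm

2.41 mm


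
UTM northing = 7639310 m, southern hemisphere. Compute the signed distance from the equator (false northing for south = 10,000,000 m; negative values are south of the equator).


For southern: actual = 7639310 - 10000000 = -2360690 m

-2360690 m


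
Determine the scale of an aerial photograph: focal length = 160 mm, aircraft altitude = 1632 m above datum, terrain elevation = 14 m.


scale = f / (H - h) = 160 mm / 1618 m = 160 / 1618000 = 1:10113

1:10113


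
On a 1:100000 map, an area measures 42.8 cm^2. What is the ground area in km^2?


ground_area = 42.8 * (100000/100)^2 = 42800000.0 m^2 = 42.8 km^2

42.8 km^2


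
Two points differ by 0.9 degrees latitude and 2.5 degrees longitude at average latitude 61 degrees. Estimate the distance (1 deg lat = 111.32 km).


dlat_km = 0.9 * 111.32 = 100.188
dlon_km = 2.5 * 111.32 * cos(61) ≈ 134.923
dist = sqrt(100.188^2 + 134.923^2) ≈ 168.1 km

168.1 km


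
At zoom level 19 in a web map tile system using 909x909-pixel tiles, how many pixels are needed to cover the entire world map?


tiles per axis = 2^19 = 524288
total tiles = 524288^2 = 274877906944
pixels per axis = 524288 * 909 = 476577792
total pixels = 476577792^2 = 227126391827595264

227126391827595264 pixels


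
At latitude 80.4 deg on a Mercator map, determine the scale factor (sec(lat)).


SF = 1 / cos(80.4) = 1 / 0.166769 = 5.996

5.996


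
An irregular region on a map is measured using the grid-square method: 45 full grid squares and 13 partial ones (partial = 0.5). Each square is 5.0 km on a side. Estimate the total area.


effective squares = 45 + 13 * 0.5 = 51.5
area = 51.5 * 25.0 = 1287.5 km^2

1287.5 km^2


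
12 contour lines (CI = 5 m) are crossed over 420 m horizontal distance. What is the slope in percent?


elevation change = 12 * 5 = 60 m
slope = 60 / 420 * 100 = 14.3%

14.3%


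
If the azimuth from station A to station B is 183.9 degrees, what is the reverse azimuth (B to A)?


back azimuth = (183.9 + 180) mod 360 = 3.9 degrees

3.9 degrees


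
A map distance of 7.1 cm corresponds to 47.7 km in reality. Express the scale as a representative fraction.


ground = 47.7 km = 4770000 cm; RF denominator = ground / map = 4770000 / 7.1 ≈ 671831; RF = 1:671831

1:671831


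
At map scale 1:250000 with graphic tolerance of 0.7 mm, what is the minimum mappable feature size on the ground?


ground = 0.7 mm * 250000 / 1000 = 175.0 m

175.0 m


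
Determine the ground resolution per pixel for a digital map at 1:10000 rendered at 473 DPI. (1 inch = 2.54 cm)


pixel_cm = 2.54 / 473 ≈ 0.00537 cm
ground = pixel_cm * 10000 / 100 = 2.54 * 10000 / (473 * 100) = 25400 / 47300 ≈ 0.54 m

0.54 m


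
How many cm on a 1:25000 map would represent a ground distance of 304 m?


map_cm = 304 * 100 / 25000 = 1.216 cm ≈ 1.22 cm

1.22 cm


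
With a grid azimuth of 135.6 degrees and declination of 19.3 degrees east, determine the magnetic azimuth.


magnetic azimuth = grid azimuth - declination (east +ve)
mag_az = 135.6 - 19.3 = 116.3 degrees

116.3 degrees


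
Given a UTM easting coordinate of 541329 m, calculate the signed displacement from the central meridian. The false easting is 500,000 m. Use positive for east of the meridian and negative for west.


displacement = 541329 - 500000 = 41329 m

41329 m


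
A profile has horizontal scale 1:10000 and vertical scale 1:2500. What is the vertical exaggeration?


VE = horizontal_scale / vertical_scale = 10000 / 2500 = 4.0

4.0x


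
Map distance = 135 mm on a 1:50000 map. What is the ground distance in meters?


ground = 135 mm * 50000 / 1000 = 6750.0 m

6750.0 m


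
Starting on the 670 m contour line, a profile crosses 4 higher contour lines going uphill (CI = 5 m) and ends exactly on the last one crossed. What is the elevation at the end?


elevation = 670 + 4 * 5 = 690 m

690 m


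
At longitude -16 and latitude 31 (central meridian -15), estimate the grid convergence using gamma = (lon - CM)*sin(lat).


gamma = (-16 - -15) * sin(31) = -1 * 0.515038 = -0.515 degrees

-0.515 degrees


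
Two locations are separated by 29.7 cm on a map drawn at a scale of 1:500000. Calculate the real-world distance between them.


ground = 29.7 cm * 500000 / 100 = 148500.0 m = 148.5 km

148.5 km


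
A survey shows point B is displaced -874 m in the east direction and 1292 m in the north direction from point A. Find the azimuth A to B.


az = atan2(-874, 1292) = -34.1 deg
adjusted to 0-360: 325.9 degrees

325.9 degrees


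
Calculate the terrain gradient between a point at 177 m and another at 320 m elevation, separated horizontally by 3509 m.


gradient = (320 - 177) / 3509 = 143 / 3509 = 0.0408

0.0408


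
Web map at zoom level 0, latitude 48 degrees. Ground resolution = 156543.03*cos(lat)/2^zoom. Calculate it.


res = 156543.03 * cos(48) / 2^0 = 156543.03 * 0.66913061 / 1 = 104747.73 m/pixel

104747.73 m/pixel


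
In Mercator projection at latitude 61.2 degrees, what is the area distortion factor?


area_distortion = 1/cos^2(61.2) = 4.309

4.309


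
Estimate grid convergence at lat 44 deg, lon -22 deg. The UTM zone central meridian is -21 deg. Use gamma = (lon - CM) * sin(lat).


gamma = (-22 - -21) * sin(44) = -1 * 0.694658 = -0.695 degrees

-0.695 degrees


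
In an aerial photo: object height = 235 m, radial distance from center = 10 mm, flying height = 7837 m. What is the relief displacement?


d = h * r / H = 235 * 10 / 7837 = 0.3 mm

0.3 mm


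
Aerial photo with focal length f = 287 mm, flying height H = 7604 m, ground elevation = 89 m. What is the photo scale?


scale = f / (H - h) = 287 mm / 7515 m = 287 / 7515000 = 1:26185

1:26185


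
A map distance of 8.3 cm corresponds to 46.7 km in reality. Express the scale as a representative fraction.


ground = 46.7 km = 4670000 cm; RF denominator = ground / map = 4670000 / 8.3 ≈ 562651; RF = 1:562651

1:562651


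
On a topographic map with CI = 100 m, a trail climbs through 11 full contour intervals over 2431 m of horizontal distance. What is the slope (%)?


elevation change = 11 * 100 = 1100 m
slope = 1100 / 2431 * 100 = 45.2%

45.2%


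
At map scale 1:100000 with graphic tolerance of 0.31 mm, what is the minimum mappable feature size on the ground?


ground = 0.31 mm * 100000 / 1000 = 31.0 m

31.0 m


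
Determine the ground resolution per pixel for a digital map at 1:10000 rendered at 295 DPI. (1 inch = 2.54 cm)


pixel_cm = 2.54 / 295 ≈ 0.00861 cm
ground = pixel_cm * 10000 / 100 = 2.54 * 10000 / (295 * 100) = 25400 / 29500 ≈ 0.86 m

0.86 m


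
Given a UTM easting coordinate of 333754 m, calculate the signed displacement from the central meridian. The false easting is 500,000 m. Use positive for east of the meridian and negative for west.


displacement = 333754 - 500000 = -166246 m

-166246 m


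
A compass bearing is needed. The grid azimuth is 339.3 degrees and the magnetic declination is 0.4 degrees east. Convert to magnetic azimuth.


magnetic azimuth = grid azimuth - declination (east +ve)
mag_az = 339.3 - 0.4 = 338.9 degrees

338.9 degrees


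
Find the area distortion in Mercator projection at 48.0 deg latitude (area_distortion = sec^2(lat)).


area_distortion = 1/cos^2(48.0) = 2.233

2.233


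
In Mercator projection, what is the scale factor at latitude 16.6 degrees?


SF = 1 / cos(16.6) = 1 / 0.958323 = 1.043

1.043


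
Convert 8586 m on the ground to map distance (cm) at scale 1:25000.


map_cm = 8586 * 100 / 25000 = 34.344 cm ≈ 34.34 cm

34.34 cm


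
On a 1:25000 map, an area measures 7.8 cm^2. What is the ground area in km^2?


ground_area = 7.8 * (25000/100)^2 = 487500.0 m^2 = 0.4875 km^2 ≈ 0.488 km^2

0.488 km^2


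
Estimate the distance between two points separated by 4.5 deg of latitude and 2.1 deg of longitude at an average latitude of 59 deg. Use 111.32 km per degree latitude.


dlat_km = 4.5 * 111.32 = 500.94
dlon_km = 2.1 * 111.32 * cos(59) ≈ 120.401
dist = sqrt(500.94^2 + 120.401^2) ≈ 515.2 km

515.2 km


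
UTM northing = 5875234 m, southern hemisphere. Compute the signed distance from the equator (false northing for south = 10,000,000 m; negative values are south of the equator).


For southern: actual = 5875234 - 10000000 = -4124766 m

-4124766 m


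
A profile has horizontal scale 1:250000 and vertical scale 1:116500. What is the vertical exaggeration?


VE = horizontal_scale / vertical_scale = 250000 / 116500 ≈ 2.1

2.1x


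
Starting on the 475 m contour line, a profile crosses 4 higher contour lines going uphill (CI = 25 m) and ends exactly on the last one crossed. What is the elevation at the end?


elevation = 475 + 4 * 25 = 575 m

575 m


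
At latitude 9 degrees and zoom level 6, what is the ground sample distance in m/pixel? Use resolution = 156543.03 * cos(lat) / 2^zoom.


res = 156543.03 * cos(9) / 2^6 = 156543.03 * 0.98768834 / 64 = 2415.87 m/pixel

2415.87 m/pixel


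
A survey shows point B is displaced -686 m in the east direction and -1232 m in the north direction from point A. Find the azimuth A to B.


az = atan2(-686, -1232) = -150.9 deg
adjusted to 0-360: 209.1 degrees

209.1 degrees


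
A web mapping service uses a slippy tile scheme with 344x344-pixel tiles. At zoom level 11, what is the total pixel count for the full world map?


tiles per axis = 2^11 = 2048
total tiles = 2048^2 = 4194304
pixels per axis = 2048 * 344 = 704512
total pixels = 704512^2 = 496337158144

496337158144 pixels


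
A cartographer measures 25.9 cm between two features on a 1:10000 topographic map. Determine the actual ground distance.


ground = 25.9 cm * 10000 / 100 = 2590.0 m = 2.59 km

2.59 km


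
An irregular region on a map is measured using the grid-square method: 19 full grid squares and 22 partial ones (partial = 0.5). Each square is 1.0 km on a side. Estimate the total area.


effective squares = 19 + 22 * 0.5 = 30.0
area = 30.0 * 1.0 = 30.0 km^2

30.0 km^2


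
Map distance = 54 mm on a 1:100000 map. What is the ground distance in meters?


ground = 54 mm * 100000 / 1000 = 5400.0 m

5400.0 m


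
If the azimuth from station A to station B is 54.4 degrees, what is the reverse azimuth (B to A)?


back azimuth = (54.4 + 180) mod 360 = 234.4 degrees

234.4 degrees


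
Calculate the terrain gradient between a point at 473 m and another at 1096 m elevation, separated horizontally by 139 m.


gradient = (1096 - 473) / 139 = 623 / 139 = 4.482

4.482


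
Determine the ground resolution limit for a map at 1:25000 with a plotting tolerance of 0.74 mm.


ground = 0.74 mm * 25000 / 1000 = 18.5 m

18.5 m


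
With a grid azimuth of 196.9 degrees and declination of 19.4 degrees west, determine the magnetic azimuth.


magnetic azimuth = grid azimuth - declination (east +ve)
mag_az = 196.9 - -19.4 = 216.3 degrees

216.3 degrees


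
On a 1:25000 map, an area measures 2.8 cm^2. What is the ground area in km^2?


ground_area = 2.8 * (25000/100)^2 = 175000.0 m^2 = 0.175 km^2

0.175 km^2


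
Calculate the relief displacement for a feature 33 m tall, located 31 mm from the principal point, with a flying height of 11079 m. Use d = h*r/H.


d = h * r / H = 33 * 31 / 11079 = 0.09 mm

0.09 mm


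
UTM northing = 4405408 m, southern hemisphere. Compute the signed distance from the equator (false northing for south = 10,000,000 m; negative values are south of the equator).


For southern: actual = 4405408 - 10000000 = -5594592 m

-5594592 m


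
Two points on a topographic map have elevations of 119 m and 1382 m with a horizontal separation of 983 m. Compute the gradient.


gradient = (1382 - 119) / 983 = 1263 / 983 = 1.2848

1.2848


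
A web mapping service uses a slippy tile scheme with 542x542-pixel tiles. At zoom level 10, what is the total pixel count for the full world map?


tiles per axis = 2^10 = 1024
total tiles = 1024^2 = 1048576
pixels per axis = 1024 * 542 = 555008
total pixels = 555008^2 = 308033880064

308033880064 pixels


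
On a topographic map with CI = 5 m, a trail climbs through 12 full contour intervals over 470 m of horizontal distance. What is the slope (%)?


elevation change = 12 * 5 = 60 m
slope = 60 / 470 * 100 = 12.8%

12.8%


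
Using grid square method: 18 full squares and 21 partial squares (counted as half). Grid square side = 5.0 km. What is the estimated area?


effective squares = 18 + 21 * 0.5 = 28.5
area = 28.5 * 25.0 = 712.5 km^2

712.5 km^2


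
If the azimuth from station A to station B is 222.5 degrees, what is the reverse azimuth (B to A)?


back azimuth = (222.5 + 180) mod 360 = 42.5 degrees

42.5 degrees


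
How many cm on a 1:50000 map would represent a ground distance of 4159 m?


map_cm = 4159 * 100 / 50000 = 8.318 cm ≈ 8.32 cm

8.32 cm


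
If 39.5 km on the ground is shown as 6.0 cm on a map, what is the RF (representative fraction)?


ground = 39.5 km = 3950000 cm; RF denominator = ground / map = 3950000 / 6.0 ≈ 658333; RF = 1:658333

1:658333


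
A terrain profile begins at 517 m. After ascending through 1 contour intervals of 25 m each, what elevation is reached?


elevation = 517 + 1 * 25 = 542 m

542 m


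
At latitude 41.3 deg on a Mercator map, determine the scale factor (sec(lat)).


SF = 1 / cos(41.3) = 1 / 0.751264 = 1.331

1.331


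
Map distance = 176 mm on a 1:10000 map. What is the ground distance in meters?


ground = 176 mm * 10000 / 1000 = 1760.0 m

1760.0 m


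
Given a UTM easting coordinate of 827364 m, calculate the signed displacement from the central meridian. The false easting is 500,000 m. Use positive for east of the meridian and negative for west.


displacement = 827364 - 500000 = 327364 m

327364 m


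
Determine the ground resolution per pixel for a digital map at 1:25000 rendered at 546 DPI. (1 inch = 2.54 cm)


pixel_cm = 2.54 / 546 ≈ 0.004652 cm
ground = pixel_cm * 25000 / 100 = 2.54 * 25000 / (546 * 100) = 63500 / 54600 ≈ 1.16 m

1.16 m


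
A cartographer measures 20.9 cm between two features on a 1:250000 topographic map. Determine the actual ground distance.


ground = 20.9 cm * 250000 / 100 = 52250.0 m = 52.25 km

52.25 km


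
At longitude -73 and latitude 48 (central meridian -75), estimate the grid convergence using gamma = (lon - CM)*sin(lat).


gamma = (-73 - -75) * sin(48) = 2 * 0.743145 = 1.486 degrees

1.486 degrees


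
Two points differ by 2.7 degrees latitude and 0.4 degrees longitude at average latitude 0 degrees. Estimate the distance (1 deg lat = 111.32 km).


dlat_km = 2.7 * 111.32 = 300.564
dlon_km = 0.4 * 111.32 * cos(0) ≈ 44.528
dist = sqrt(300.564^2 + 44.528^2) ≈ 303.8 km

303.8 km


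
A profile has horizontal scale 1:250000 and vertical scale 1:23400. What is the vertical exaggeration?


VE = horizontal_scale / vertical_scale = 250000 / 23400 ≈ 10.7

10.7x


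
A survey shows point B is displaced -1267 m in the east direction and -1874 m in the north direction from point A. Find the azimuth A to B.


az = atan2(-1267, -1874) = -145.9 deg
adjusted to 0-360: 214.1 degrees

214.1 degrees


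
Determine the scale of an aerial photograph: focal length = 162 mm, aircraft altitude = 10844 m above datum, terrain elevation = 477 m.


scale = f / (H - h) = 162 mm / 10367 m = 162 / 10367000 = 1:63994

1:63994


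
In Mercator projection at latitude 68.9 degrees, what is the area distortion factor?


area_distortion = 1/cos^2(68.9) = 7.716

7.716


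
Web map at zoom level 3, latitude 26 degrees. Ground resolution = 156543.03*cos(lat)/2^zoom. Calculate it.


res = 156543.03 * cos(26) / 2^3 = 156543.03 * 0.89879405 / 8 = 17587.49 m/pixel

17587.49 m/pixel


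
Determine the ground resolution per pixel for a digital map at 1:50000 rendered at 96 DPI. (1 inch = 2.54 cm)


pixel_cm = 2.54 / 96 ≈ 0.026458 cm
ground = pixel_cm * 50000 / 100 = 2.54 * 50000 / (96 * 100) = 127000 / 9600 ≈ 13.23 m

13.23 m


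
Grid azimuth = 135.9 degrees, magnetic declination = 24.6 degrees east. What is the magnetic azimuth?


magnetic azimuth = grid azimuth - declination (east +ve)
mag_az = 135.9 - 24.6 = 111.3 degrees

111.3 degrees


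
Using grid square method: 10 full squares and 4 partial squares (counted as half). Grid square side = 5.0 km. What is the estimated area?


effective squares = 10 + 4 * 0.5 = 12.0
area = 12.0 * 25.0 = 300.0 km^2

300.0 km^2


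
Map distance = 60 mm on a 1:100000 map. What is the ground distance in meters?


ground = 60 mm * 100000 / 1000 = 6000.0 m

6000.0 m


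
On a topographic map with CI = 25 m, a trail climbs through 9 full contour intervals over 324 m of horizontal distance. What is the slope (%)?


elevation change = 9 * 25 = 225 m
slope = 225 / 324 * 100 = 69.4%

69.4%


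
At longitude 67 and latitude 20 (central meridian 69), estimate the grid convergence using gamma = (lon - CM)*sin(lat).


gamma = (67 - 69) * sin(20) = -2 * 0.34202 = -0.684 degrees

-0.684 degrees


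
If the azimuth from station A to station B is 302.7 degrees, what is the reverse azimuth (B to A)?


back azimuth = (302.7 + 180) mod 360 = 122.7 degrees

122.7 degrees


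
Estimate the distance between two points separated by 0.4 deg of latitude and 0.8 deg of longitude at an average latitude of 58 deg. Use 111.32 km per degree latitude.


dlat_km = 0.4 * 111.32 = 44.528
dlon_km = 0.8 * 111.32 * cos(58) ≈ 47.192
dist = sqrt(44.528^2 + 47.192^2) ≈ 64.9 km

64.9 km


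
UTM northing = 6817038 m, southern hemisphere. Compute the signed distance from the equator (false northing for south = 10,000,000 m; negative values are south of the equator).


For southern: actual = 6817038 - 10000000 = -3182962 m

-3182962 m


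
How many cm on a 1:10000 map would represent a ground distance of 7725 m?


map_cm = 7725 * 100 / 10000 = 77.25 cm

77.25 cm


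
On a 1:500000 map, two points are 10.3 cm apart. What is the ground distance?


ground = 10.3 cm * 500000 / 100 = 51500.0 m = 51.5 km

51.5 km


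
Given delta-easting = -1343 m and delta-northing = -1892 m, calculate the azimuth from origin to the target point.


az = atan2(-1343, -1892) = -144.6 deg
adjusted to 0-360: 215.4 degrees

215.4 degrees


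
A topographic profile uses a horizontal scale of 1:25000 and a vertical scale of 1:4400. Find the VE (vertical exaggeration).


VE = horizontal_scale / vertical_scale = 25000 / 4400 ≈ 5.7

5.7x


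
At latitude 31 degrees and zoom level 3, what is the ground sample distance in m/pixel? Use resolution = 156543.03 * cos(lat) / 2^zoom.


res = 156543.03 * cos(31) / 2^3 = 156543.03 * 0.8571673 / 8 = 16772.95 m/pixel

16772.95 m/pixel


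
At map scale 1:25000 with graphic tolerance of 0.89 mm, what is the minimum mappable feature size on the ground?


ground = 0.89 mm * 25000 / 1000 = 22.25 m

22.25 m


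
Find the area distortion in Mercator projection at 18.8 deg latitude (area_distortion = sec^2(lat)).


area_distortion = 1/cos^2(18.8) = 1.116

1.116


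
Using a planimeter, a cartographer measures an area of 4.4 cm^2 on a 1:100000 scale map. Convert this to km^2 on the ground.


ground_area = 4.4 * (100000/100)^2 = 4400000.0 m^2 = 4.4 km^2

4.4 km^2


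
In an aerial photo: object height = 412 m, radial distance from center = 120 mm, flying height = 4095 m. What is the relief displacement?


d = h * r / H = 412 * 120 / 4095 = 12.07 mm

12.07 mm


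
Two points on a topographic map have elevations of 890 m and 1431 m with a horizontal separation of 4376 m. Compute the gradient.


gradient = (1431 - 890) / 4376 = 541 / 4376 = 0.1236

0.1236


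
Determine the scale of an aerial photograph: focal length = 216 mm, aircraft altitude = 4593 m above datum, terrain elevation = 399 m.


scale = f / (H - h) = 216 mm / 4194 m = 216 / 4194000 = 1:19417

1:19417


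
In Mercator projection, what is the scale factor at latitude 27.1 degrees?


SF = 1 / cos(27.1) = 1 / 0.890213 = 1.123

1.123


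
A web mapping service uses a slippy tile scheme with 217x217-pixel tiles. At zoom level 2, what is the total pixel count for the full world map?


tiles per axis = 2^2 = 4
total tiles = 4^2 = 16
pixels per axis = 4 * 217 = 868
total pixels = 868^2 = 753424

753424 pixels


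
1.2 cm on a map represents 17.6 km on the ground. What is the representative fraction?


ground = 17.6 km = 1760000 cm; RF denominator = ground / map = 1760000 / 1.2 ≈ 1466667; RF = 1:1466667

1:1466667


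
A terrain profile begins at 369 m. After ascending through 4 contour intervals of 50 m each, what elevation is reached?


elevation = 369 + 4 * 50 = 569 m

569 m


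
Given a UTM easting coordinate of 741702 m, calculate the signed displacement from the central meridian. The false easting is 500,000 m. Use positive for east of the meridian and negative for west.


displacement = 741702 - 500000 = 241702 m

241702 m


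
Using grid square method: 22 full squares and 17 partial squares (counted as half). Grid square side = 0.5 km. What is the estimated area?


effective squares = 22 + 17 * 0.5 = 30.5
area = 30.5 * 0.25 = 7.625 km^2

7.625 km^2


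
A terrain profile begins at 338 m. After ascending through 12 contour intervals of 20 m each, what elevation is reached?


elevation = 338 + 12 * 20 = 578 m

578 m


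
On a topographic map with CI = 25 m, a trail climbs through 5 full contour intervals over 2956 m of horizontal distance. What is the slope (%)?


elevation change = 5 * 25 = 125 m
slope = 125 / 2956 * 100 = 4.2%

4.2%


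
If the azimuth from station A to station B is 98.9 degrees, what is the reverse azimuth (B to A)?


back azimuth = (98.9 + 180) mod 360 = 278.9 degrees

278.9 degrees


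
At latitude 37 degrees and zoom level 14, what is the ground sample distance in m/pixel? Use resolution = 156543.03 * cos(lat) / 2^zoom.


res = 156543.03 * cos(37) / 2^14 = 156543.03 * 0.79863551 / 16384 = 7.63 m/pixel

7.63 m/pixel


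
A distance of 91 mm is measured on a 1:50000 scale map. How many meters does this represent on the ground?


ground = 91 mm * 50000 / 1000 = 4550.0 m

4550.0 m


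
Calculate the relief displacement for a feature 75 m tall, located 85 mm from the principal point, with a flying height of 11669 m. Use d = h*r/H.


d = h * r / H = 75 * 85 / 11669 = 0.55 mm

0.55 mm


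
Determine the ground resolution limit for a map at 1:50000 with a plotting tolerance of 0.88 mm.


ground = 0.88 mm * 50000 / 1000 = 44.0 m

44.0 m


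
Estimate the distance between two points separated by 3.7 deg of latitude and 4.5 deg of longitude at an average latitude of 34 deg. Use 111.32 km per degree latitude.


dlat_km = 3.7 * 111.32 = 411.884
dlon_km = 4.5 * 111.32 * cos(34) ≈ 415.298
dist = sqrt(411.884^2 + 415.298^2) ≈ 584.9 km

584.9 km


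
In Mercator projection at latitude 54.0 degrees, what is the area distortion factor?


area_distortion = 1/cos^2(54.0) = 2.894

2.894


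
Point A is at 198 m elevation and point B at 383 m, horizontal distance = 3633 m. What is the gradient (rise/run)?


gradient = (383 - 198) / 3633 = 185 / 3633 = 0.0509

0.0509


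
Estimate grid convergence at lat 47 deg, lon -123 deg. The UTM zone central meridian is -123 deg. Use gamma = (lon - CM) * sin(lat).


gamma = (-123 - -123) * sin(47) = 0 * 0.731354 = 0.0 degrees

0.0 degrees


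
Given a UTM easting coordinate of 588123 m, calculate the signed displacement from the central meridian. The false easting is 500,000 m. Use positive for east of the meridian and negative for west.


displacement = 588123 - 500000 = 88123 m

88123 m


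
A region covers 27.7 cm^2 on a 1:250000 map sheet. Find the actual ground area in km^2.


ground_area = 27.7 * (250000/100)^2 = 173125000.0 m^2 = 173.125 km^2

173.125 km^2


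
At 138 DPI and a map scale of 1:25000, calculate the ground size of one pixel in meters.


pixel_cm = 2.54 / 138 ≈ 0.018406 cm
ground = pixel_cm * 25000 / 100 = 2.54 * 25000 / (138 * 100) = 63500 / 13800 ≈ 4.6 m

4.6 m


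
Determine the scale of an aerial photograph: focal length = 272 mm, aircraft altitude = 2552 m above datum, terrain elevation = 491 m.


scale = f / (H - h) = 272 mm / 2061 m = 272 / 2061000 = 1:7577

1:7577


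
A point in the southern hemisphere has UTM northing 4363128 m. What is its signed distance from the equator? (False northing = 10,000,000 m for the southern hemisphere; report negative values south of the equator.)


For southern: actual = 4363128 - 10000000 = -5636872 m

-5636872 m


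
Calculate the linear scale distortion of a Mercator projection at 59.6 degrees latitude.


SF = 1 / cos(59.6) = 1 / 0.506034 = 1.976

1.976


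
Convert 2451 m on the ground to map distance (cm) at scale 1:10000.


map_cm = 2451 * 100 / 10000 = 24.51 cm

24.51 cm


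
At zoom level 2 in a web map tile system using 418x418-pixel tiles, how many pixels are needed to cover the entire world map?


tiles per axis = 2^2 = 4
total tiles = 4^2 = 16
pixels per axis = 4 * 418 = 1672
total pixels = 1672^2 = 2795584

2795584 pixels


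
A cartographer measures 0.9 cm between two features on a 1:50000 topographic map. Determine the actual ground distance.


ground = 0.9 cm * 50000 / 100 = 450.0 m

450.0 m


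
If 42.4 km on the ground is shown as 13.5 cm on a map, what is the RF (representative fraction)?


ground = 42.4 km = 4240000 cm; RF denominator = ground / map = 4240000 / 13.5 ≈ 314074; RF = 1:314074

1:314074


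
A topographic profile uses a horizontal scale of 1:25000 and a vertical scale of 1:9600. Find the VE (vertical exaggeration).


VE = horizontal_scale / vertical_scale = 25000 / 9600 ≈ 2.6

2.6x


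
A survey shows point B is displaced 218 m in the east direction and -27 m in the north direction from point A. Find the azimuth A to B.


az = atan2(218, -27) = 97.1 deg
adjusted to 0-360: 97.1 degrees

97.1 degrees


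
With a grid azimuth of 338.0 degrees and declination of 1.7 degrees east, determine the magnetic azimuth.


magnetic azimuth = grid azimuth - declination (east +ve)
mag_az = 338.0 - 1.7 = 336.3 degrees

336.3 degrees


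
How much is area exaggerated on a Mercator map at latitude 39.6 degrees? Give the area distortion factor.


area_distortion = 1/cos^2(39.6) = 1.684

1.684


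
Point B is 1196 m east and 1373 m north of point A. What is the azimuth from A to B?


az = atan2(1196, 1373) = 41.1 deg
adjusted to 0-360: 41.1 degrees

41.1 degrees


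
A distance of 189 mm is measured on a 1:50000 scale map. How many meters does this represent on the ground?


ground = 189 mm * 50000 / 1000 = 9450.0 m

9450.0 m


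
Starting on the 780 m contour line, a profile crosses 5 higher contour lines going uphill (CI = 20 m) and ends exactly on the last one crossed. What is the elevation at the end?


elevation = 780 + 5 * 20 = 880 m

880 m


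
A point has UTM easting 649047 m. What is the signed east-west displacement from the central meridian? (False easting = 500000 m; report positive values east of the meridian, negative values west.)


displacement = 649047 - 500000 = 149047 m

149047 m


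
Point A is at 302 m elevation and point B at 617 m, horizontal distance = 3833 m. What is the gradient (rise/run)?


gradient = (617 - 302) / 3833 = 315 / 3833 = 0.0822

0.0822


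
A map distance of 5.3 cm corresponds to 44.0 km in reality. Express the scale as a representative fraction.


ground = 44.0 km = 4400000 cm; RF denominator = ground / map = 4400000 / 5.3 ≈ 830189; RF = 1:830189

1:830189


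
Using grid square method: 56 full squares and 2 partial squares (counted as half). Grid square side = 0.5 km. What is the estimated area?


effective squares = 56 + 2 * 0.5 = 57.0
area = 57.0 * 0.25 = 14.25 km^2

14.25 km^2


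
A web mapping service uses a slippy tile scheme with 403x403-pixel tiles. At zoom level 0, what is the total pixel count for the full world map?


tiles per axis = 2^0 = 1
total tiles = 1^2 = 1
pixels per axis = 1 * 403 = 403
total pixels = 403^2 = 162409

162409 pixels


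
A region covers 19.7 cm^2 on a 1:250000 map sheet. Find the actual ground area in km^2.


ground_area = 19.7 * (250000/100)^2 = 123125000.0 m^2 = 123.125 km^2

123.125 km^2


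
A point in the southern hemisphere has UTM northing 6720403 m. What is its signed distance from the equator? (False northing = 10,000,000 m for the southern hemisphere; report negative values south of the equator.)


For southern: actual = 6720403 - 10000000 = -3279597 m

-3279597 m


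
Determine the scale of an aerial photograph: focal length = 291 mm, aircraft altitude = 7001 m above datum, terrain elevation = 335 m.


scale = f / (H - h) = 291 mm / 6666 m = 291 / 6666000 = 1:22907

1:22907


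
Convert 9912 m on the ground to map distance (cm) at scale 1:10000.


map_cm = 9912 * 100 / 10000 = 99.12 cm

99.12 cm


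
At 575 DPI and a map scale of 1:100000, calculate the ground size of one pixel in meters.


pixel_cm = 2.54 / 575 ≈ 0.004417 cm
ground = pixel_cm * 100000 / 100 = 2.54 * 100000 / (575 * 100) = 254000 / 57500 ≈ 4.42 m

4.42 m


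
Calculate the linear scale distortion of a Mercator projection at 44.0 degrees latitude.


SF = 1 / cos(44.0) = 1 / 0.71934 = 1.39

1.39


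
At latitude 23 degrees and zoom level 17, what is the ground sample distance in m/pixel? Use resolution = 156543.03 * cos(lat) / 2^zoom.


res = 156543.03 * cos(23) / 2^17 = 156543.03 * 0.92050485 / 131072 = 1.1 m/pixel

1.1 m/pixel


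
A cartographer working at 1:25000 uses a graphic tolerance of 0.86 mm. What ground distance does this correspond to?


ground = 0.86 mm * 25000 / 1000 = 21.5 m

21.5 m


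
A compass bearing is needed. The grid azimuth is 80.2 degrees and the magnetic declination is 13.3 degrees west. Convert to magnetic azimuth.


magnetic azimuth = grid azimuth - declination (east +ve)
mag_az = 80.2 - -13.3 = 93.5 degrees

93.5 degrees


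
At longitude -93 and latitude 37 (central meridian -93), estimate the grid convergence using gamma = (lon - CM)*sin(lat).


gamma = (-93 - -93) * sin(37) = 0 * 0.601815 = 0.0 degrees

0.0 degrees


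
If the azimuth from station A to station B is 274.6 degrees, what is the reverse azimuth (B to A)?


back azimuth = (274.6 + 180) mod 360 = 94.6 degrees

94.6 degrees


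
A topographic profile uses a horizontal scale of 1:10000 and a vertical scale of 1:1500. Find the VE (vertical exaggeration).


VE = horizontal_scale / vertical_scale = 10000 / 1500 ≈ 6.7

6.7x


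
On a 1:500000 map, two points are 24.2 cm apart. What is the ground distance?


ground = 24.2 cm * 500000 / 100 = 121000.0 m = 121.0 km

121.0 km


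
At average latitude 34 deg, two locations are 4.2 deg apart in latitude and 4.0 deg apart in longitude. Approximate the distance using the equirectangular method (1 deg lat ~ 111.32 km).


dlat_km = 4.2 * 111.32 = 467.544
dlon_km = 4.0 * 111.32 * cos(34) ≈ 369.154
dist = sqrt(467.544^2 + 369.154^2) ≈ 595.7 km

595.7 km


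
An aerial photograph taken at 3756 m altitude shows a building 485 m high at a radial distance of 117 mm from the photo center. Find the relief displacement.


d = h * r / H = 485 * 117 / 3756 = 15.11 mm

15.11 mm


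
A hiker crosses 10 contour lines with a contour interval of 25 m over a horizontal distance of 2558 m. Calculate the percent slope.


elevation change = 10 * 25 = 250 m
slope = 250 / 2558 * 100 = 9.8%

9.8%


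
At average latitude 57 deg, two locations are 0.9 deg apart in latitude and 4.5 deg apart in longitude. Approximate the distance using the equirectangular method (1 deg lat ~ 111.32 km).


dlat_km = 0.9 * 111.32 = 100.188
dlon_km = 4.5 * 111.32 * cos(57) ≈ 272.831
dist = sqrt(100.188^2 + 272.831^2) ≈ 290.6 km

290.6 km


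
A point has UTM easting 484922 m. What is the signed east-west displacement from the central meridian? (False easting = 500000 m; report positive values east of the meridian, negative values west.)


displacement = 484922 - 500000 = -15078 m

-15078 m


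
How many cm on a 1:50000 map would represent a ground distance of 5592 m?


map_cm = 5592 * 100 / 50000 = 11.184 cm ≈ 11.18 cm

11.18 cm


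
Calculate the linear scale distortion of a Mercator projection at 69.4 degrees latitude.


SF = 1 / cos(69.4) = 1 / 0.351842 = 2.842

2.842


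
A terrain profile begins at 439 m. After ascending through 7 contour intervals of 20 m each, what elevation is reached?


elevation = 439 + 7 * 20 = 579 m

579 m


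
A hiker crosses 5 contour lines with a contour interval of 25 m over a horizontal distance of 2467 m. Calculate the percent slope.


elevation change = 5 * 25 = 125 m
slope = 125 / 2467 * 100 = 5.1%

5.1%


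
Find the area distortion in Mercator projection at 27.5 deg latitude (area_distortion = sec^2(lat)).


area_distortion = 1/cos^2(27.5) = 1.271

1.271


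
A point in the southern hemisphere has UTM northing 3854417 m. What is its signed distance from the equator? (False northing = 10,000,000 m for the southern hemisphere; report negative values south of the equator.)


For southern: actual = 3854417 - 10000000 = -6145583 m

-6145583 m


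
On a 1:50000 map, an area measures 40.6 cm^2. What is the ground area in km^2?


ground_area = 40.6 * (50000/100)^2 = 10150000.0 m^2 = 10.15 km^2

10.15 km^2


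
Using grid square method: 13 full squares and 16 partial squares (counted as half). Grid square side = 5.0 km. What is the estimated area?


effective squares = 13 + 16 * 0.5 = 21.0
area = 21.0 * 25.0 = 525.0 km^2

525.0 km^2


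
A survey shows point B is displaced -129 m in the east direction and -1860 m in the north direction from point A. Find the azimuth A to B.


az = atan2(-129, -1860) = -176.0 deg
adjusted to 0-360: 184.0 degrees

184.0 degrees


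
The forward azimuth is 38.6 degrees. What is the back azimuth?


back azimuth = (38.6 + 180) mod 360 = 218.6 degrees

218.6 degrees


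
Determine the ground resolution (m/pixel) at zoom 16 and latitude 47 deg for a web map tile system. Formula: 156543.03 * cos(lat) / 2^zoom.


res = 156543.03 * cos(47) / 2^16 = 156543.03 * 0.68199836 / 65536 = 1.63 m/pixel

1.63 m/pixel


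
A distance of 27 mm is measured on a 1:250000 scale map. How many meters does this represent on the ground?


ground = 27 mm * 250000 / 1000 = 6750.0 m

6750.0 m


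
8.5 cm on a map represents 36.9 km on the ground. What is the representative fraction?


ground = 36.9 km = 3690000 cm; RF denominator = ground / map = 3690000 / 8.5 ≈ 434118; RF = 1:434118

1:434118


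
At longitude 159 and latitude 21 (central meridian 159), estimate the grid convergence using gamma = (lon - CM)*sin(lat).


gamma = (159 - 159) * sin(21) = 0 * 0.358368 = 0.0 degrees

0.0 degrees


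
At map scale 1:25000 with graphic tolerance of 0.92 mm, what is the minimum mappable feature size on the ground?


ground = 0.92 mm * 25000 / 1000 = 23.0 m

23.0 m


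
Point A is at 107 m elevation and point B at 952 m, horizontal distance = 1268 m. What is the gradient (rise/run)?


gradient = (952 - 107) / 1268 = 845 / 1268 = 0.6664

0.6664


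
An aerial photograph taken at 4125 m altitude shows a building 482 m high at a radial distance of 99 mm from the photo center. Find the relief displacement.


d = h * r / H = 482 * 99 / 4125 = 11.57 mm

11.57 mm


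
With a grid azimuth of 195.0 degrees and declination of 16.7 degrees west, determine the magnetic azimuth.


magnetic azimuth = grid azimuth - declination (east +ve)
mag_az = 195.0 - -16.7 = 211.7 degrees

211.7 degrees


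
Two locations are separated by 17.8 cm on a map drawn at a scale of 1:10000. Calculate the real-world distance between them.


ground = 17.8 cm * 10000 / 100 = 1780.0 m = 1.78 km

1.78 km


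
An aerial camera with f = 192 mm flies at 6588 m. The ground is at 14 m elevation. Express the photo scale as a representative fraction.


scale = f / (H - h) = 192 mm / 6574 m = 192 / 6574000 = 1:34240

1:34240


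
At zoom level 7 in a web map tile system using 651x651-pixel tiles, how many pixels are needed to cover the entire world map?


tiles per axis = 2^7 = 128
total tiles = 128^2 = 16384
pixels per axis = 128 * 651 = 83328
total pixels = 83328^2 = 6943555584

6943555584 pixels
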